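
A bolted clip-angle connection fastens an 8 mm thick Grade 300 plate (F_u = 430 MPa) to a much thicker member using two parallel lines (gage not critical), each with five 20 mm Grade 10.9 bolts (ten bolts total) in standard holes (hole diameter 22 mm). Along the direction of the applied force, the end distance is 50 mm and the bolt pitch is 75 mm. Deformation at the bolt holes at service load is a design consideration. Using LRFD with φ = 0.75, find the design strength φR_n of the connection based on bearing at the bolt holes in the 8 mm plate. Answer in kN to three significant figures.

1230 kN

Per bolt r_n = 1.2 l_c t F_u ≤ 2.4 d t F_u; upper limit = 2.4 × 20 × 8 × 430 / 1000 = 165.1 kN.
Edge bolt: l_c = 50 − 22/2 = 39 mm → 1.2 × 39 × 8 × 430 / 1000 = 161 → r_n = 161 kN.
Interior bolts: l_c = 75 − 22 = 53 mm → 1.2 × 53 × 8 × 430 / 1000 = 218.8 → r_n = 165.1 kN.
R_n = 2 × 161 + 8 × 165.1 = 1643 kN.
Design strength φR_n = 0.75 × 1643 = 1230 kN.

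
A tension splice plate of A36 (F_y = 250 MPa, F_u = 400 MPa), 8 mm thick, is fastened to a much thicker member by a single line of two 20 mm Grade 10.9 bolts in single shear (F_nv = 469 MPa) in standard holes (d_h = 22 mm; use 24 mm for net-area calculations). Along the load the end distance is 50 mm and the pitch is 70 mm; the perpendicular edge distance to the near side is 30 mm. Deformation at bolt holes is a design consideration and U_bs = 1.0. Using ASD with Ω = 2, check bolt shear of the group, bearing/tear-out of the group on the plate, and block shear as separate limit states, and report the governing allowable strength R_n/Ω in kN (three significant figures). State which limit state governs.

Bolt shear: A_b = π·20²/4 = 314.2 mm²; R_n = 469 × 314.2 × 2 × 1 / 1000 = 294.7 kN → 294.7 / 2 = 147 kN.
Bearing: edge l_c = 39, r_n = 149.8 kN; interior l_c = 48, r_n = 153.6 kN; R_n = 149.8 + 1·153.6 = 303.4 kN → 152 kN.
Block shear: A_gv = 960, A_nv = 672, A_nt = 144 mm²; R_n = min(0.6F_uA_nv, 0.6F_yA_gv) + U_bs·F_u·A_nt = 201.6 kN → 101 kN.
Block shear governs: 101 kN.

101 kN (block shear governs)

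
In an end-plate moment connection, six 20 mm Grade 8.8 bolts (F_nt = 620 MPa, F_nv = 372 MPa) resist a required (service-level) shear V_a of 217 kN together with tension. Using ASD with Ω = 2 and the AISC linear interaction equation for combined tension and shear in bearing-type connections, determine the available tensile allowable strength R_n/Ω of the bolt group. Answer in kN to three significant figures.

A_b = π·20²/4 = 314.2 mm²; f_rv = 217 × 1000 / (6 × 314.2) = 115.1 MPa.
F'_nt = 1.3 F_nt − (Ω F_nt / F_nv) f_rv = 1.3·620 − (2·620/372)·115.1 = 422.3 MPa, capped at F_nt → F'_nt = 422.3 MPa.
R_n = F'_nt · A_b · n = 422.3 × 314.2 × 6 / 1000 = 795.9 kN.
Allowable strength R_n/Ω = 795.9 / 2 = 398 kN.

398 kN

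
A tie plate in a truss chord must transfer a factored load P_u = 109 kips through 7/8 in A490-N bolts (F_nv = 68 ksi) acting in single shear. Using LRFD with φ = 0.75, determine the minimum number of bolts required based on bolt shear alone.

4 bolts

A_b = π·0.875²/4 = 0.6013 in².
Per-bolt design strength φR_n = 0.75 × 68 × 0.6013 × 1 = 30.67 kips.
n ≥ 109 / 30.67 = 3.554 → use 4 bolts.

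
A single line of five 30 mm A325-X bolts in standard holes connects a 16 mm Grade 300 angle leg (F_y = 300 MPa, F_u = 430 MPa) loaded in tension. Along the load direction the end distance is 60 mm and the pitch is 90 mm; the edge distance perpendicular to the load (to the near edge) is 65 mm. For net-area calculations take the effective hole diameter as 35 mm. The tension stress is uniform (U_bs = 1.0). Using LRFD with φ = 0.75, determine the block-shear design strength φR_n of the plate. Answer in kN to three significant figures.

Shear plane L_v = 60 + 4·90 = 420 mm; A_gv = 420 × 16 = 6720 mm².
A_nv = (420 − 4.5·35) × 16 = 4200 mm².
A_nt = (65 − 0.5·35) × 16 = 760 mm².
0.6 F_u A_nv = 1084 kN; 0.6 F_y A_gv = 1210 kN → shear rupture governs the shear term.
R_n = 1084 + 1.0 × 430 × 760 / 1000 = 1410 kN.
Design strength φR_n = 0.75 × 1410 = 1060 kN.

1060 kN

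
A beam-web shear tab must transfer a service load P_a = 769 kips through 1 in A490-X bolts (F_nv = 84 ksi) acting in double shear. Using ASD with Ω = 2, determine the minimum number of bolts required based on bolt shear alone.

12 bolts

A_b = π·1²/4 = 0.7854 in².
Per-bolt allowable strength R_n/Ω = 84 × 0.7854 × 2 / 2 = 65.97 kips.
n ≥ 769 / 65.97 = 11.66 → use 12 bolts.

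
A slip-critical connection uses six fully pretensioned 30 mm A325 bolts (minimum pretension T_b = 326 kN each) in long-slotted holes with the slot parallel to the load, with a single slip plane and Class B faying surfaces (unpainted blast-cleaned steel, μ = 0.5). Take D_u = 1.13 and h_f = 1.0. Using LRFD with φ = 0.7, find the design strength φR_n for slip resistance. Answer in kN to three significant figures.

R_n = μ · D_u · h_f · T_b · n_s · n_b = 0.5 × 1.13 × 1.0 × 326 × 1 × 6 = 1105 kN.
Design strength φR_n = 0.7 × 1105 = 774 kN.

774 kN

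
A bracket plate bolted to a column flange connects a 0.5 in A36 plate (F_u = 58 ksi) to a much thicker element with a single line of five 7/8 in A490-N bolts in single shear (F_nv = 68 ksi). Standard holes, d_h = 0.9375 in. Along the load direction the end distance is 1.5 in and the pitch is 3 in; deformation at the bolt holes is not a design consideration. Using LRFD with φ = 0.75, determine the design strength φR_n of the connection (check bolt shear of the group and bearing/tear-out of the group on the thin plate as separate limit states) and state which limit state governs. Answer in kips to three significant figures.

Bolt shear: A_b = π·0.875²/4 = 0.6013 in²; R_n = 68 × 0.6013 × 5 × 1 = 204.4 kips → 0.75 × 204.4 = 153 kips.
Bearing (1.5 l_c t F_u ≤ 3.0 d t F_u): upper limit = 3.0·0.875·0.5·58 = 76.12 kips.
  Edge l_c = 1.5 − 0.9375/2 = 1.031 → r_n = 44.86 kips; interior l_c = 3 − 0.9375 = 2.062 → r_n = 76.12 kips.
  R_n,bearing = 1·44.86 + 4·76.12 = 349.4 kips → 0.75 × 349.4 = 262 kips.
Bolt shear governs: 153 kips.

153 kips (bolt shear governs)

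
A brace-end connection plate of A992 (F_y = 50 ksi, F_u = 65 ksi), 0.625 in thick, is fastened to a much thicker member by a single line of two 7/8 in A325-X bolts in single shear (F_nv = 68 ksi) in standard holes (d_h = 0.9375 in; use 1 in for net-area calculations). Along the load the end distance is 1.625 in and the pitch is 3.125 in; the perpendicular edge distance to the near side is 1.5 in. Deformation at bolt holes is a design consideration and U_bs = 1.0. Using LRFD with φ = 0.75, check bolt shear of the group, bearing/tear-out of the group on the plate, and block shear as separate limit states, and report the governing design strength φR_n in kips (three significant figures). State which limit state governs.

Bolt shear: A_b = π·0.875²/4 = 0.6013 in²; R_n = 68 × 0.6013 × 2 × 1 = 81.78 kips → 0.75 × 81.78 = 61.3 kips.
Bearing: edge l_c = 1.156, r_n = 56.37 kips; interior l_c = 2.188, r_n = 85.31 kips; R_n = 56.37 + 1·85.31 = 141.7 kips → 106 kips.
Block shear: A_gv = 2.969, A_nv = 2.031, A_nt = 0.625 in²; R_n = min(0.6F_uA_nv, 0.6F_yA_gv) + U_bs·F_u·A_nt = 119.8 kips → 89.9 kips.
Bolt shear governs: 61.3 kips.

61.3 kips (bolt shear governs)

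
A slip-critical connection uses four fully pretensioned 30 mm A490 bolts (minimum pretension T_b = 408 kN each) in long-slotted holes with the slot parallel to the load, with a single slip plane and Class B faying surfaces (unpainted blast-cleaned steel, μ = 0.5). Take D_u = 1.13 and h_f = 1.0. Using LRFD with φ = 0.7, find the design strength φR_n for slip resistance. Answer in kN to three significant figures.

R_n = μ · D_u · h_f · T_b · n_s · n_b = 0.5 × 1.13 × 1.0 × 408 × 1 × 4 = 922.1 kN.
Design strength φR_n = 0.7 × 922.1 = 645 kN.

645 kN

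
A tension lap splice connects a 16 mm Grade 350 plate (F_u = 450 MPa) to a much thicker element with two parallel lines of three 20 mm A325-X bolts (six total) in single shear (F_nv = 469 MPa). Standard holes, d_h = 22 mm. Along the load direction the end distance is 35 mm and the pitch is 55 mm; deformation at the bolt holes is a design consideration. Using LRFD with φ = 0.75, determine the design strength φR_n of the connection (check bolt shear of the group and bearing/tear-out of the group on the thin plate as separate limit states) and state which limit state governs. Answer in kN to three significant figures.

663 kN (bolt shear governs)

Bolt shear: A_b = π·20²/4 = 314.2 mm²; R_n = 469 × 314.2 × 6 × 1 / 1000 = 884 kN → 0.75 × 884 = 663 kN.
Bearing (1.2 l_c t F_u ≤ 2.4 d t F_u): upper limit = 2.4·20·16·450 / 1000 = 345.6 kN.
  Edge l_c = 35 − 22/2 = 24 → r_n = 207.4 kN; interior l_c = 55 − 22 = 33 → r_n = 285.1 kN.
  R_n,bearing = 2·207.4 + 4·285.1 = 1555 kN → 0.75 × 1555 = 1170 kN.
Bolt shear governs: 663 kN.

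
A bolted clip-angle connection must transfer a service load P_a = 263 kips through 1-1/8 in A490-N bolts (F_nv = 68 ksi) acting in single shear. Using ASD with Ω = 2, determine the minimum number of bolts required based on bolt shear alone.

8 bolts

A_b = π·1.125²/4 = 0.994 in².
Per-bolt allowable strength R_n/Ω = 68 × 0.994 × 1 / 2 = 33.8 kips.
n ≥ 263 / 33.8 = 7.782 → use 8 bolts.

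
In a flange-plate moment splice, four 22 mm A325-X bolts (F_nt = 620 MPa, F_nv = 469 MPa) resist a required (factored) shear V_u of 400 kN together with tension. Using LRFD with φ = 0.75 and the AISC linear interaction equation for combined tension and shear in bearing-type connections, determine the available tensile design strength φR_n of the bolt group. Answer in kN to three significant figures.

390 kN

A_b = π·22²/4 = 380.1 mm²; f_rv = 400 × 1000 / (4 × 380.1) = 263.1 MPa.
F'_nt = 1.3 F_nt − (F_nt / φF_nv) f_rv = 1.3·620 − (620/(0.75·469))·263.1 = 342.3 MPa, capped at F_nt → F'_nt = 342.3 MPa.
R_n = F'_nt · A_b · n = 342.3 × 380.1 × 4 / 1000 = 520.5 kN.
Design strength φR_n = 0.75 × 520.5 = 390 kN.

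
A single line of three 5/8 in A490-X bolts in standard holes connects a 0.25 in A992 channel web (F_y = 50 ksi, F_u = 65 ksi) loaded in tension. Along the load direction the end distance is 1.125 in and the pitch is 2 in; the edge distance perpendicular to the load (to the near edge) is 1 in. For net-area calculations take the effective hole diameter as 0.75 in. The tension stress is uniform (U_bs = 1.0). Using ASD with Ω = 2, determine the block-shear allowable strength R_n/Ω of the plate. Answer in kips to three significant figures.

20.9 kips

Shear plane L_v = 1.125 + 2·2 = 5.125 in; A_gv = 5.125 × 0.25 = 1.281 in².
A_nv = (5.125 − 2.5·0.75) × 0.25 = 0.8125 in².
A_nt = (1 − 0.5·0.75) × 0.25 = 0.1562 in².
0.6 F_u A_nv = 31.69 kips; 0.6 F_y A_gv = 38.44 kips → shear rupture governs the shear term.
R_n = 31.69 + 1.0 × 65 × 0.1562 = 41.84 kips.
Allowable strength R_n/Ω = 41.84 / 2 = 20.9 kips.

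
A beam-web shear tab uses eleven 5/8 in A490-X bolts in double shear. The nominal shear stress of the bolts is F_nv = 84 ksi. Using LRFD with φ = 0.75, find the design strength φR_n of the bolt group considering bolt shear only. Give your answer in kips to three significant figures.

425 kips

A_b = π × 0.625² / 4 = 0.3068 in².
R_n = F_nv · A_b · n · n_s = 84 × 0.3068 × 11 × 2 = 567 kips.
Design strength φR_n = 0.75 × 567 = 425 kips.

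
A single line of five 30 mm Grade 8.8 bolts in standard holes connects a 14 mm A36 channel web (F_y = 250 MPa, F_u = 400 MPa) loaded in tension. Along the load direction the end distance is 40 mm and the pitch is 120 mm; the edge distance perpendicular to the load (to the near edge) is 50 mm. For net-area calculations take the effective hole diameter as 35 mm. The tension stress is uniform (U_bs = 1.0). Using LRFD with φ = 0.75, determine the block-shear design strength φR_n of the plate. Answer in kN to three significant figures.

956 kN

Shear plane L_v = 40 + 4·120 = 520 mm; A_gv = 520 × 14 = 7280 mm².
A_nv = (520 − 4.5·35) × 14 = 5075 mm².
A_nt = (50 − 0.5·35) × 14 = 455 mm².
0.6 F_u A_nv = 1218 kN; 0.6 F_y A_gv = 1092 kN → shear yielding governs the shear term.
R_n = 1092 + 1.0 × 400 × 455 / 1000 = 1274 kN.
Design strength φR_n = 0.75 × 1274 = 956 kN.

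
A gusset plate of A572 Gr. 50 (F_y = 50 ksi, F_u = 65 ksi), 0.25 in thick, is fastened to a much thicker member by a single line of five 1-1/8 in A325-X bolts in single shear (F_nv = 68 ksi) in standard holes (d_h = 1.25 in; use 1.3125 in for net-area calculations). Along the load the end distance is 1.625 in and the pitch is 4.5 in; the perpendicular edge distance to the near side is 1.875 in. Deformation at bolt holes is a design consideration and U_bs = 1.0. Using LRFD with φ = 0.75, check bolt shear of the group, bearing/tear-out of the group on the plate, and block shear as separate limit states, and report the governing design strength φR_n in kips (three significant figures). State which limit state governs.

Bolt shear: A_b = π·1.125²/4 = 0.994 in²; R_n = 68 × 0.994 × 5 × 1 = 338 kips → 0.75 × 338 = 253 kips.
Bearing: edge l_c = 1, r_n = 19.5 kips; interior l_c = 3.25, r_n = 43.87 kips; R_n = 19.5 + 4·43.87 = 195 kips → 146 kips.
Block shear: A_gv = 4.906, A_nv = 3.43, A_nt = 0.3047 in²; R_n = min(0.6F_uA_nv, 0.6F_yA_gv) + U_bs·F_u·A_nt = 153.6 kips → 115 kips.
Block shear governs: 115 kips.

115 kips (block shear governs)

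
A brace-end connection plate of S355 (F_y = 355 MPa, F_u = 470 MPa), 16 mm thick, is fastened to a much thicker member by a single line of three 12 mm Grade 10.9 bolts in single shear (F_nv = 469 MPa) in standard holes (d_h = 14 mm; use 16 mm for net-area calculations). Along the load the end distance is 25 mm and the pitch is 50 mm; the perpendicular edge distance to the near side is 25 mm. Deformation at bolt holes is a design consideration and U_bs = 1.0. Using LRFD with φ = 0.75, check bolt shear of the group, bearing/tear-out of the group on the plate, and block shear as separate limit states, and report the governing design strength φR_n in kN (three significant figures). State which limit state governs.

119 kN (bolt shear governs)

Bolt shear: A_b = π·12²/4 = 113.1 mm²; R_n = 469 × 113.1 × 3 × 1 / 1000 = 159.1 kN → 0.75 × 159.1 = 119 kN.
Bearing: edge l_c = 18, r_n = 162.4 kN; interior l_c = 36, r_n = 216.6 kN; R_n = 162.4 + 2·216.6 = 595.6 kN → 447 kN.
Block shear: A_gv = 2000, A_nv = 1360, A_nt = 272 mm²; R_n = min(0.6F_uA_nv, 0.6F_yA_gv) + U_bs·F_u·A_nt = 511.4 kN → 384 kN.
Bolt shear governs: 119 kN.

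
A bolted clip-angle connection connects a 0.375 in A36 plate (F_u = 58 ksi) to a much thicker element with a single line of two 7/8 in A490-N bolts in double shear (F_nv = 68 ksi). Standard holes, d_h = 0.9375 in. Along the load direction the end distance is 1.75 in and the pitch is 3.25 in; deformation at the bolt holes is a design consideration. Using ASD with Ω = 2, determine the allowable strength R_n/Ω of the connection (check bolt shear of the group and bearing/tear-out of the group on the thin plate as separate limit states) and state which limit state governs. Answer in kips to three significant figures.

39.6 kips (bearing governs)

Bolt shear: A_b = π·0.875²/4 = 0.6013 in²; R_n = 68 × 0.6013 × 2 × 2 = 163.6 kips → 163.6 / 2 = 81.8 kips.
Bearing (1.2 l_c t F_u ≤ 2.4 d t F_u): upper limit = 2.4·0.875·0.375·58 = 45.68 kips.
  Edge l_c = 1.75 − 0.9375/2 = 1.281 → r_n = 33.44 kips; interior l_c = 3.25 − 0.9375 = 2.312 → r_n = 45.68 kips.
  R_n,bearing = 1·33.44 + 1·45.68 = 79.12 kips → 79.12 / 2 = 39.6 kips.
Bearing governs: 39.6 kips.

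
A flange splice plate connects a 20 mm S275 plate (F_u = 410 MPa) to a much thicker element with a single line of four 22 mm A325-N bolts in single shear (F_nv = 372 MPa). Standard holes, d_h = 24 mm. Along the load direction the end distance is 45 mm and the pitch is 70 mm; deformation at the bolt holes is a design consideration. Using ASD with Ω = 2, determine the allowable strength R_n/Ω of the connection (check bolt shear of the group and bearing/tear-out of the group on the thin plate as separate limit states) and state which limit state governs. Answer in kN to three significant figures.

Bolt shear: A_b = π·22²/4 = 380.1 mm²; R_n = 372 × 380.1 × 4 × 1 / 1000 = 565.6 kN → 565.6 / 2 = 283 kN.
Bearing (1.2 l_c t F_u ≤ 2.4 d t F_u): upper limit = 2.4·22·20·410 / 1000 = 433 kN.
  Edge l_c = 45 − 24/2 = 33 → r_n = 324.7 kN; interior l_c = 70 − 24 = 46 → r_n = 433 kN.
  R_n,bearing = 1·324.7 + 3·433 = 1624 kN → 1624 / 2 = 812 kN.
Bolt shear governs: 283 kN.

283 kN (bolt shear governs)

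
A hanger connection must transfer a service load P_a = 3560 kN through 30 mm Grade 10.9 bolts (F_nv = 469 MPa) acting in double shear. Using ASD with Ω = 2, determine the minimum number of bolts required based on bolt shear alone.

A_b = π·30²/4 = 706.9 mm².
Per-bolt allowable strength R_n/Ω = 469 × 706.9 × 2 / 1000 / 2 = 331.5 kN.
n ≥ 3560 / 331.5 = 10.74 → use 11 bolts.

11 bolts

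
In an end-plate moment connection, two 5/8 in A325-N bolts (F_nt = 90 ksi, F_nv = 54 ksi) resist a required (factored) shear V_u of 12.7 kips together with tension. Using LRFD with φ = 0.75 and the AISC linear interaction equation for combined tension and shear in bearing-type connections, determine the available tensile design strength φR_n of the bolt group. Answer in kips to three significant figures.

A_b = π·0.625²/4 = 0.3068 in²; f_rv = 12.7 / (2 × 0.3068) = 20.7 ksi.
F'_nt = 1.3 F_nt − (F_nt / φF_nv) f_rv = 1.3·90 − (90/(0.75·54))·20.7 = 71 ksi, capped at F_nt → F'_nt = 71 ksi.
R_n = F'_nt · A_b · n = 71 × 0.3068 × 2 = 43.57 kips.
Design strength φR_n = 0.75 × 43.57 = 32.7 kips.

32.7 kips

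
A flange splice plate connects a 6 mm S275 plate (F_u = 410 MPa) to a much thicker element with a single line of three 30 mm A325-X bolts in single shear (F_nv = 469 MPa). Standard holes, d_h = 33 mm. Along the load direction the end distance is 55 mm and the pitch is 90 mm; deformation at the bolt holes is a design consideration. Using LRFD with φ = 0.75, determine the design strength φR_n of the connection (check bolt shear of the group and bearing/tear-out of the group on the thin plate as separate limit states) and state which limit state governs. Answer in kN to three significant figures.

338 kN (bearing governs)

Bolt shear: A_b = π·30²/4 = 706.9 mm²; R_n = 469 × 706.9 × 3 × 1 / 1000 = 994.5 kN → 0.75 × 994.5 = 746 kN.
Bearing (1.2 l_c t F_u ≤ 2.4 d t F_u): upper limit = 2.4·30·6·410 / 1000 = 177.1 kN.
  Edge l_c = 55 − 33/2 = 38.5 → r_n = 113.7 kN; interior l_c = 90 − 33 = 57 → r_n = 168.3 kN.
  R_n,bearing = 1·113.7 + 2·168.3 = 450.2 kN → 0.75 × 450.2 = 338 kN.
Bearing governs: 338 kN.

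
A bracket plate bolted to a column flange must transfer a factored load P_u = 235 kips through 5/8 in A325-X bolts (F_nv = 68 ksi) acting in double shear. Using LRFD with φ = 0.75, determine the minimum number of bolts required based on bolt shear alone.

A_b = π·0.625²/4 = 0.3068 in².
Per-bolt design strength φR_n = 0.75 × 68 × 0.3068 × 2 = 31.29 kips.
n ≥ 235 / 31.29 = 7.51 → use 8 bolts.

8 bolts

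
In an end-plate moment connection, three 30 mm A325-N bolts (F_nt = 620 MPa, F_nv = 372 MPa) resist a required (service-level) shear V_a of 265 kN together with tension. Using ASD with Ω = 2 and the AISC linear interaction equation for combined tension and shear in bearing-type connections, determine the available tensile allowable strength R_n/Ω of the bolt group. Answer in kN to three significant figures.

413 kN

A_b = π·30²/4 = 706.9 mm²; f_rv = 265 × 1000 / (3 × 706.9) = 125 MPa.
F'_nt = 1.3 F_nt − (Ω F_nt / F_nv) f_rv = 1.3·620 − (2·620/372)·125 = 389.4 MPa, capped at F_nt → F'_nt = 389.4 MPa.
R_n = F'_nt · A_b · n = 389.4 × 706.9 × 3 / 1000 = 825.9 kN.
Allowable strength R_n/Ω = 825.9 / 2 = 413 kN.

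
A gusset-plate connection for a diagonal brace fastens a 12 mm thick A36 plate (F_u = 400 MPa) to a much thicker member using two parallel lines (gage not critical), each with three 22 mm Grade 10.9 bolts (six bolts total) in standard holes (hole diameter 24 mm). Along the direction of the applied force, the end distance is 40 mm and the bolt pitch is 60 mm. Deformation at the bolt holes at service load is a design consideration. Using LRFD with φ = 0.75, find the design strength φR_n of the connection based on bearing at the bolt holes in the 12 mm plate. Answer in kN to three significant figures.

864 kN

Per bolt r_n = 1.2 l_c t F_u ≤ 2.4 d t F_u; upper limit = 2.4 × 22 × 12 × 400 / 1000 = 253.4 kN.
Edge bolt: l_c = 40 − 24/2 = 28 mm → 1.2 × 28 × 12 × 400 / 1000 = 161.3 → r_n = 161.3 kN.
Interior bolts: l_c = 60 − 24 = 36 mm → 1.2 × 36 × 12 × 400 / 1000 = 207.4 → r_n = 207.4 kN.
R_n = 2 × 161.3 + 4 × 207.4 = 1152 kN.
Design strength φR_n = 0.75 × 1152 = 864 kN.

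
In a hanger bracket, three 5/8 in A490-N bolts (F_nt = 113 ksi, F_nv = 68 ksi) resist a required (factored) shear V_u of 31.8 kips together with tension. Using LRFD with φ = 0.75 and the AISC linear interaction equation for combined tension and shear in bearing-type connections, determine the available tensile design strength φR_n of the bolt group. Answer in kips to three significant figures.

48.6 kips

A_b = π·0.625²/4 = 0.3068 in²; f_rv = 31.8 / (3 × 0.3068) = 34.55 ksi.
F'_nt = 1.3 F_nt − (F_nt / φF_nv) f_rv = 1.3·113 − (113/(0.75·68))·34.55 = 70.35 ksi, capped at F_nt → F'_nt = 70.35 ksi.
R_n = F'_nt · A_b · n = 70.35 × 0.3068 × 3 = 64.75 kips.
Design strength φR_n = 0.75 × 64.75 = 48.6 kips.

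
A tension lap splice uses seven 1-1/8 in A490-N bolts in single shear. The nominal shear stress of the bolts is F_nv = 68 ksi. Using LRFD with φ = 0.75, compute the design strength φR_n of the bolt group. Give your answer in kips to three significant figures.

355 kips

A_b = π × 1.125² / 4 = 0.994 in².
R_n = F_nv · A_b · n · n_s = 68 × 0.994 × 7 × 1 = 473.2 kips.
Design strength φR_n = 0.75 × 473.2 = 355 kips.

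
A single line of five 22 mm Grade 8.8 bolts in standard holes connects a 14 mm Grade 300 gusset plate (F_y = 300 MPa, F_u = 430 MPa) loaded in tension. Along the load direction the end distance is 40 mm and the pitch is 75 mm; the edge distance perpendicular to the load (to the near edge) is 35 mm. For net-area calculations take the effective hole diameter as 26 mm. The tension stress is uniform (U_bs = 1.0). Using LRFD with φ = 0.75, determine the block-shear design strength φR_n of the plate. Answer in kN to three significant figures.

703 kN

Shear plane L_v = 40 + 4·75 = 340 mm; A_gv = 340 × 14 = 4760 mm².
A_nv = (340 − 4.5·26) × 14 = 3122 mm².
A_nt = (35 − 0.5·26) × 14 = 308 mm².
0.6 F_u A_nv = 805.5 kN; 0.6 F_y A_gv = 856.8 kN → shear rupture governs the shear term.
R_n = 805.5 + 1.0 × 430 × 308 / 1000 = 937.9 kN.
Design strength φR_n = 0.75 × 937.9 = 703 kN.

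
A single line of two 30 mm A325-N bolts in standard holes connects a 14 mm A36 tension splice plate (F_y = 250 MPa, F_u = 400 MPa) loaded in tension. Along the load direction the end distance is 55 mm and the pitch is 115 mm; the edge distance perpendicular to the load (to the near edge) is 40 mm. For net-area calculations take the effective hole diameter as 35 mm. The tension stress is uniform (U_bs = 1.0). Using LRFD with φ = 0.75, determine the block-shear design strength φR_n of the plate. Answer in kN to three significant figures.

362 kN

Shear plane L_v = 55 + 1·115 = 170 mm; A_gv = 170 × 14 = 2380 mm².
A_nv = (170 − 1.5·35) × 14 = 1645 mm².
A_nt = (40 − 0.5·35) × 14 = 315 mm².
0.6 F_u A_nv = 394.8 kN; 0.6 F_y A_gv = 357 kN → shear yielding governs the shear term.
R_n = 357 + 1.0 × 400 × 315 / 1000 = 483 kN.
Design strength φR_n = 0.75 × 483 = 362 kN.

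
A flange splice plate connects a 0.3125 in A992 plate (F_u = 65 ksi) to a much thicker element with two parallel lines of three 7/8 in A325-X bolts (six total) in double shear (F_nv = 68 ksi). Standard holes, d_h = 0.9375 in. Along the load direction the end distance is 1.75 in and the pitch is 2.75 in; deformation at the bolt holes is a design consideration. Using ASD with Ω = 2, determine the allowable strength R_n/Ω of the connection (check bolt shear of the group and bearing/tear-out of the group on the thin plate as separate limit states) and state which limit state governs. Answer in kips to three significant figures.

117 kips (bearing governs)

Bolt shear: A_b = π·0.875²/4 = 0.6013 in²; R_n = 68 × 0.6013 × 6 × 2 = 490.7 kips → 490.7 / 2 = 245 kips.
Bearing (1.2 l_c t F_u ≤ 2.4 d t F_u): upper limit = 2.4·0.875·0.3125·65 = 42.66 kips.
  Edge l_c = 1.75 − 0.9375/2 = 1.281 → r_n = 31.23 kips; interior l_c = 2.75 − 0.9375 = 1.812 → r_n = 42.66 kips.
  R_n,bearing = 2·31.23 + 4·42.66 = 233.1 kips → 233.1 / 2 = 117 kips.
Bearing governs: 117 kips.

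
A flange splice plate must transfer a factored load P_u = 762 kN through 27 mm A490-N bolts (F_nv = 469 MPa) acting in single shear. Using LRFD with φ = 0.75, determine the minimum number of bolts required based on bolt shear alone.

4 bolts

A_b = π·27²/4 = 572.6 mm².
Per-bolt design strength φR_n = 0.75 × 469 × 572.6 × 1 / 1000 = 201.4 kN.
n ≥ 762 / 201.4 = 3.784 → use 4 bolts.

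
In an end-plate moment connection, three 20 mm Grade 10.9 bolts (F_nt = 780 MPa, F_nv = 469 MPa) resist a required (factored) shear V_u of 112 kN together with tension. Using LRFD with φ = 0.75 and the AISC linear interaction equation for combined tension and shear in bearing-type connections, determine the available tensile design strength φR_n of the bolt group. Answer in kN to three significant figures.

A_b = π·20²/4 = 314.2 mm²; f_rv = 112 × 1000 / (3 × 314.2) = 118.8 MPa.
F'_nt = 1.3 F_nt − (F_nt / φF_nv) f_rv = 1.3·780 − (780/(0.75·469))·118.8 = 750.5 MPa, capped at F_nt → F'_nt = 750.5 MPa.
R_n = F'_nt · A_b · n = 750.5 × 314.2 × 3 / 1000 = 707.3 kN.
Design strength φR_n = 0.75 × 707.3 = 530 kN.

530 kN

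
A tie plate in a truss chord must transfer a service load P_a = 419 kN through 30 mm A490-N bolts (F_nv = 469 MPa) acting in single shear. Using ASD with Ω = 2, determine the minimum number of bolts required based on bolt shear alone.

3 bolts

A_b = π·30²/4 = 706.9 mm².
Per-bolt allowable strength R_n/Ω = 469 × 706.9 × 1 / 1000 / 2 = 165.8 kN.
n ≥ 419 / 165.8 = 2.528 → use 3 bolts.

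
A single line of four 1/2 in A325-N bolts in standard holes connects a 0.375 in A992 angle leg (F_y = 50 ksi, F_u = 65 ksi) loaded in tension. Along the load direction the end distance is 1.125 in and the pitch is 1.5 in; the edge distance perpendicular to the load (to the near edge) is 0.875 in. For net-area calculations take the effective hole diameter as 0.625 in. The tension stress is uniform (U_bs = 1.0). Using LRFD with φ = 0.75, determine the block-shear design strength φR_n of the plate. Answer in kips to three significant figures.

48 kips

Shear plane L_v = 1.125 + 3·1.5 = 5.625 in; A_gv = 5.625 × 0.375 = 2.109 in².
A_nv = (5.625 − 3.5·0.625) × 0.375 = 1.289 in².
A_nt = (0.875 − 0.5·0.625) × 0.375 = 0.2109 in².
0.6 F_u A_nv = 50.27 kips; 0.6 F_y A_gv = 63.28 kips → shear rupture governs the shear term.
R_n = 50.27 + 1.0 × 65 × 0.2109 = 63.98 kips.
Design strength φR_n = 0.75 × 63.98 = 48 kips.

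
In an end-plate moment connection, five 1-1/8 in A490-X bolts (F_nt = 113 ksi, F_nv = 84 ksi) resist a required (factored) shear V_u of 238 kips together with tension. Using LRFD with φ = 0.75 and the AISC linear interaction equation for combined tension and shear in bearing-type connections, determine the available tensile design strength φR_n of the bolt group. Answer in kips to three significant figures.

227 kips

A_b = π·1.125²/4 = 0.994 in²; f_rv = 238 / (5 × 0.994) = 47.89 ksi.
F'_nt = 1.3 F_nt − (F_nt / φF_nv) f_rv = 1.3·113 − (113/(0.75·84))·47.89 = 61.01 ksi, capped at F_nt → F'_nt = 61.01 ksi.
R_n = F'_nt · A_b · n = 61.01 × 0.994 × 5 = 303.2 kips.
Design strength φR_n = 0.75 × 303.2 = 227 kips.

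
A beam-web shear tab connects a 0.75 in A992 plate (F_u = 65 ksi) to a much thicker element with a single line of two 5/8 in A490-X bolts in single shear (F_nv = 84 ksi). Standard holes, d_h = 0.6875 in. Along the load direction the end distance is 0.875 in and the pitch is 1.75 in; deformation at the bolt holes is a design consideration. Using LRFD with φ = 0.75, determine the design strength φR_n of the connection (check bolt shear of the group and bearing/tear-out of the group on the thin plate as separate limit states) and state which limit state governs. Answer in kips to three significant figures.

Bolt shear: A_b = π·0.625²/4 = 0.3068 in²; R_n = 84 × 0.3068 × 2 × 1 = 51.54 kips → 0.75 × 51.54 = 38.7 kips.
Bearing (1.2 l_c t F_u ≤ 2.4 d t F_u): upper limit = 2.4·0.625·0.75·65 = 73.12 kips.
  Edge l_c = 0.875 − 0.6875/2 = 0.5312 → r_n = 31.08 kips; interior l_c = 1.75 − 0.6875 = 1.062 → r_n = 62.16 kips.
  R_n,bearing = 1·31.08 + 1·62.16 = 93.23 kips → 0.75 × 93.23 = 69.9 kips.
Bolt shear governs: 38.7 kips.

38.7 kips (bolt shear governs)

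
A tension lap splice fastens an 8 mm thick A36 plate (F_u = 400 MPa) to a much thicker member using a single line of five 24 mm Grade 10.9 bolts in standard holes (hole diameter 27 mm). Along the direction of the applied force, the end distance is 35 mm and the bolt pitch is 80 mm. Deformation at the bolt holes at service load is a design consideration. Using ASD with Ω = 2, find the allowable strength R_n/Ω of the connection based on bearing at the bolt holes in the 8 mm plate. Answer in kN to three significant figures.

410 kN

Per bolt r_n = 1.2 l_c t F_u ≤ 2.4 d t F_u; upper limit = 2.4 × 24 × 8 × 400 / 1000 = 184.3 kN.
Edge bolt: l_c = 35 − 27/2 = 21.5 mm → 1.2 × 21.5 × 8 × 400 / 1000 = 82.56 → r_n = 82.56 kN.
Interior bolts: l_c = 80 − 27 = 53 mm → 1.2 × 53 × 8 × 400 / 1000 = 203.5 → r_n = 184.3 kN.
R_n = 1 × 82.56 + 4 × 184.3 = 819.8 kN.
Allowable strength R_n/Ω = 819.8 / 2 = 410 kN.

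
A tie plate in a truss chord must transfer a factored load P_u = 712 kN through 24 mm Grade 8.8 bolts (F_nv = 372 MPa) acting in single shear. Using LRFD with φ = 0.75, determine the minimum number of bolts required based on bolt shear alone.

6 bolts

A_b = π·24²/4 = 452.4 mm².
Per-bolt design strength φR_n = 0.75 × 372 × 452.4 × 1 / 1000 = 126.2 kN.
n ≥ 712 / 126.2 = 5.641 → use 6 bolts.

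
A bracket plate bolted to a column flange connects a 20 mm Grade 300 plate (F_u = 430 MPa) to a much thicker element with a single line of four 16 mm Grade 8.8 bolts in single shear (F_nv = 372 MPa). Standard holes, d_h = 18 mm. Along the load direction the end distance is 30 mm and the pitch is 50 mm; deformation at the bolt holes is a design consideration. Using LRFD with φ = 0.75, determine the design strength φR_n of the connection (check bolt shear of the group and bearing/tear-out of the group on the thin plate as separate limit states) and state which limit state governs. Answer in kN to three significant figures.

224 kN (bolt shear governs)

Bolt shear: A_b = π·16²/4 = 201.1 mm²; R_n = 372 × 201.1 × 4 × 1 / 1000 = 299.2 kN → 0.75 × 299.2 = 224 kN.
Bearing (1.2 l_c t F_u ≤ 2.4 d t F_u): upper limit = 2.4·16·20·430 / 1000 = 330.2 kN.
  Edge l_c = 30 − 18/2 = 21 → r_n = 216.7 kN; interior l_c = 50 − 18 = 32 → r_n = 330.2 kN.
  R_n,bearing = 1·216.7 + 3·330.2 = 1207 kN → 0.75 × 1207 = 906 kN.
Bolt shear governs: 224 kN.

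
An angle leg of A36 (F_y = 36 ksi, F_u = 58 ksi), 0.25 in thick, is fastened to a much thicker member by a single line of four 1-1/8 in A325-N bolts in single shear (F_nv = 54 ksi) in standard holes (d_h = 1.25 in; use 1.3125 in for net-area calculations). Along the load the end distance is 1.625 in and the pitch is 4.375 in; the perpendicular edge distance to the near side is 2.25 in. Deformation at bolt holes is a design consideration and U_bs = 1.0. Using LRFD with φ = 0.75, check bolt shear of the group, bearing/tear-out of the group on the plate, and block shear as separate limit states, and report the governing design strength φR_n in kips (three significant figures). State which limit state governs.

Bolt shear: A_b = π·1.125²/4 = 0.994 in²; R_n = 54 × 0.994 × 4 × 1 = 214.7 kips → 0.75 × 214.7 = 161 kips.
Bearing: edge l_c = 1, r_n = 17.4 kips; interior l_c = 3.125, r_n = 39.15 kips; R_n = 17.4 + 3·39.15 = 134.8 kips → 101 kips.
Block shear: A_gv = 3.688, A_nv = 2.539, A_nt = 0.3984 in²; R_n = min(0.6F_uA_nv, 0.6F_yA_gv) + U_bs·F_u·A_nt = 102.8 kips → 77.1 kips.
Block shear governs: 77.1 kips.

77.1 kips (block shear governs)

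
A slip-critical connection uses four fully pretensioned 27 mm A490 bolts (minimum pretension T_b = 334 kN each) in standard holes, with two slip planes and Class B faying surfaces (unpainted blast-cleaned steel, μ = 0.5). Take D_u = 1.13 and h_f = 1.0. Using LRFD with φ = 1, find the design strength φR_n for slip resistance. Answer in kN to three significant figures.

R_n = μ · D_u · h_f · T_b · n_s · n_b = 0.5 × 1.13 × 1.0 × 334 × 2 × 4 = 1510 kN.
Design strength φR_n = 1 × 1510 = 1510 kN.

1510 kN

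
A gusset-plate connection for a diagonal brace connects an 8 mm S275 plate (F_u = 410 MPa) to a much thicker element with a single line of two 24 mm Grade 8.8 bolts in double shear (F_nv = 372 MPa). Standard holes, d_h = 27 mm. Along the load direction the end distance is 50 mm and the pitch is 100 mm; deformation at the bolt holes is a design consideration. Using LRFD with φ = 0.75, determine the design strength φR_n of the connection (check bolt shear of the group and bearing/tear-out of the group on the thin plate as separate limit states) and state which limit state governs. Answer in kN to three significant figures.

249 kN (bearing governs)

Bolt shear: A_b = π·24²/4 = 452.4 mm²; R_n = 372 × 452.4 × 2 × 2 / 1000 = 673.2 kN → 0.75 × 673.2 = 505 kN.
Bearing (1.2 l_c t F_u ≤ 2.4 d t F_u): upper limit = 2.4·24·8·410 / 1000 = 188.9 kN.
  Edge l_c = 50 − 27/2 = 36.5 → r_n = 143.7 kN; interior l_c = 100 − 27 = 73 → r_n = 188.9 kN.
  R_n,bearing = 1·143.7 + 1·188.9 = 332.6 kN → 0.75 × 332.6 = 249 kN.
Bearing governs: 249 kN.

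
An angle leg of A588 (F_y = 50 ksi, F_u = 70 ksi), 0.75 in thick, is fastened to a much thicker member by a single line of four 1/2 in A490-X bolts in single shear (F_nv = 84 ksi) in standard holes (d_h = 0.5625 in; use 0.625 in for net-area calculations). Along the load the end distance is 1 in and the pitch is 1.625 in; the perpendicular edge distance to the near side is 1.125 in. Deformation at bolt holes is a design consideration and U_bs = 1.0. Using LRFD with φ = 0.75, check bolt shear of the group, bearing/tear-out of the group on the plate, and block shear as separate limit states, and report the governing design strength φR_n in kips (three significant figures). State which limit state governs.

49.5 kips (bolt shear governs)

Bolt shear: A_b = π·0.5²/4 = 0.1963 in²; R_n = 84 × 0.1963 × 4 × 1 = 65.97 kips → 0.75 × 65.97 = 49.5 kips.
Bearing: edge l_c = 0.7188, r_n = 45.28 kips; interior l_c = 1.062, r_n = 63 kips; R_n = 45.28 + 3·63 = 234.3 kips → 176 kips.
Block shear: A_gv = 4.406, A_nv = 2.766, A_nt = 0.6094 in²; R_n = min(0.6F_uA_nv, 0.6F_yA_gv) + U_bs·F_u·A_nt = 158.8 kips → 119 kips.
Bolt shear governs: 49.5 kips.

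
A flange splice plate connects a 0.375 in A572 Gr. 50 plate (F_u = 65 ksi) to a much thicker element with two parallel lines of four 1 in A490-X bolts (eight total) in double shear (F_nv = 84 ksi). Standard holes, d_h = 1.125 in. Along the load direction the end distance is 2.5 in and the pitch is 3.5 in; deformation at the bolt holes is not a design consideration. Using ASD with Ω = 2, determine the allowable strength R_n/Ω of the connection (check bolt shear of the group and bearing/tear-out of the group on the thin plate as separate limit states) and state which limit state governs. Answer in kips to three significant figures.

Bolt shear: A_b = π·1²/4 = 0.7854 in²; R_n = 84 × 0.7854 × 8 × 2 = 1056 kips → 1056 / 2 = 528 kips.
Bearing (1.5 l_c t F_u ≤ 3.0 d t F_u): upper limit = 3.0·1·0.375·65 = 73.12 kips.
  Edge l_c = 2.5 − 1.125/2 = 1.938 → r_n = 70.84 kips; interior l_c = 3.5 − 1.125 = 2.375 → r_n = 73.12 kips.
  R_n,bearing = 2·70.84 + 6·73.12 = 580.4 kips → 580.4 / 2 = 290 kips.
Bearing governs: 290 kips.

290 kips (bearing governs)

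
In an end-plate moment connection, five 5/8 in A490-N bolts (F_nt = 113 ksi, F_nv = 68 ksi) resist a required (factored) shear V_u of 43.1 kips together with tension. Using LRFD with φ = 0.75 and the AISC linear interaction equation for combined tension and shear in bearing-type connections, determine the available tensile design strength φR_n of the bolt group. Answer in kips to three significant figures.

A_b = π·0.625²/4 = 0.3068 in²; f_rv = 43.1 / (5 × 0.3068) = 28.1 ksi.
F'_nt = 1.3 F_nt − (F_nt / φF_nv) f_rv = 1.3·113 − (113/(0.75·68))·28.1 = 84.65 ksi, capped at F_nt → F'_nt = 84.65 ksi.
R_n = F'_nt · A_b · n = 84.65 × 0.3068 × 5 = 129.8 kips.
Design strength φR_n = 0.75 × 129.8 = 97.4 kips.

97.4 kips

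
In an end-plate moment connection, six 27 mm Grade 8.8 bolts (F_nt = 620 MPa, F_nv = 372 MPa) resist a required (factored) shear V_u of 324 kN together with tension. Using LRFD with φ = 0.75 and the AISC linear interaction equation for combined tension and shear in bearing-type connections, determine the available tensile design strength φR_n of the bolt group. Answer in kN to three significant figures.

A_b = π·27²/4 = 572.6 mm²; f_rv = 324 × 1000 / (6 × 572.6) = 94.31 MPa.
F'_nt = 1.3 F_nt − (F_nt / φF_nv) f_rv = 1.3·620 − (620/(0.75·372))·94.31 = 596.4 MPa, capped at F_nt → F'_nt = 596.4 MPa.
R_n = F'_nt · A_b · n = 596.4 × 572.6 × 6 / 1000 = 2049 kN.
Design strength φR_n = 0.75 × 2049 = 1540 kN.

1540 kN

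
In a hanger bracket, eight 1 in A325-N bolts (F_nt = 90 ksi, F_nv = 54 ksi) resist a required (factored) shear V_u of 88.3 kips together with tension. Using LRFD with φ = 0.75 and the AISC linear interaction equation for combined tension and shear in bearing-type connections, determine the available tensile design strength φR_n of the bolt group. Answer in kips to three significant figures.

404 kips

A_b = π·1²/4 = 0.7854 in²; f_rv = 88.3 / (8 × 0.7854) = 14.05 ksi.
F'_nt = 1.3 F_nt − (F_nt / φF_nv) f_rv = 1.3·90 − (90/(0.75·54))·14.05 = 85.77 ksi, capped at F_nt → F'_nt = 85.77 ksi.
R_n = F'_nt · A_b · n = 85.77 × 0.7854 × 8 = 538.9 kips.
Design strength φR_n = 0.75 × 538.9 = 404 kips.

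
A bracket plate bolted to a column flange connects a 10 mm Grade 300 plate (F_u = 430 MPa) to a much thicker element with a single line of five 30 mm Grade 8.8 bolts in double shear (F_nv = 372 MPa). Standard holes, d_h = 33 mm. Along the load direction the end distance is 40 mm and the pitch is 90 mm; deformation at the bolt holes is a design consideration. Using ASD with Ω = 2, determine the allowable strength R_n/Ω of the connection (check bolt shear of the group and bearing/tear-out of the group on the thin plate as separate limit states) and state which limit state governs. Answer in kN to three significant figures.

Bolt shear: A_b = π·30²/4 = 706.9 mm²; R_n = 372 × 706.9 × 5 × 2 / 1000 = 2630 kN → 2630 / 2 = 1310 kN.
Bearing (1.2 l_c t F_u ≤ 2.4 d t F_u): upper limit = 2.4·30·10·430 / 1000 = 309.6 kN.
  Edge l_c = 40 − 33/2 = 23.5 → r_n = 121.3 kN; interior l_c = 90 − 33 = 57 → r_n = 294.1 kN.
  R_n,bearing = 1·121.3 + 4·294.1 = 1298 kN → 1298 / 2 = 649 kN.
Bearing governs: 649 kN.

649 kN (bearing governs)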